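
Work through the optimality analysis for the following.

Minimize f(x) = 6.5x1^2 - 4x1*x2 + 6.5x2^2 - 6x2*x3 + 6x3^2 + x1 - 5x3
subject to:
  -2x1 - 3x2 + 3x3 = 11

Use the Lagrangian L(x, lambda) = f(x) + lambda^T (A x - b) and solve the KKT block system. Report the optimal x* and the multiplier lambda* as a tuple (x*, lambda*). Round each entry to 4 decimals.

Form the Lagrangian:
  L(x, lambda) = (1/2) x^T Q x + c^T x + lambda^T (A x - b)
Stationarity (grad_x L = 0): Q x + c + A^T lambda = 0.
Primal feasibility: A x = b.

This gives the KKT block system:
  [ Q   A^T ] [ x     ]   [-c ]
  [ A    0  ] [ lambda ] = [ b ]

Solving the linear system:
  x*      = (-1.4727, -1.3077, 1.3772)
  lambda* = (-6.4573)
  f(x*)   = 31.3361

x* = (-1.4727, -1.3077, 1.3772), lambda* = (-6.4573)


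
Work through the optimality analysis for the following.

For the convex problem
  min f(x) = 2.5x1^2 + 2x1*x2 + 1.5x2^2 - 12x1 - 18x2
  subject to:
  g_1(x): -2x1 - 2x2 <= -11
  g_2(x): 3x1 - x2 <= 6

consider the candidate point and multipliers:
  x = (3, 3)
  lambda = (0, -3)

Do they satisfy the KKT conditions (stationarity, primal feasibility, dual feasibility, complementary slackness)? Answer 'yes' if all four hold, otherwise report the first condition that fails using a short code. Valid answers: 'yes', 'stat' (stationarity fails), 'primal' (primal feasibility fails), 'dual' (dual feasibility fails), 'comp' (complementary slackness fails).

Gradient of f: grad f(x) = Q x + c = (9, -3)
Constraint values g_i(x) = a_i^T x - b_i:
  g_1((3, 3)) = -1
  g_2((3, 3)) = 0
Stationarity residual: grad f(x) + sum_i lambda_i a_i = (0, 0)
  -> stationarity OK
Primal feasibility (all g_i <= 0): OK
Dual feasibility (all lambda_i >= 0): FAILS
Complementary slackness (lambda_i * g_i(x) = 0 for all i): OK

Verdict: the first failing condition is dual_feasibility -> dual.

dual


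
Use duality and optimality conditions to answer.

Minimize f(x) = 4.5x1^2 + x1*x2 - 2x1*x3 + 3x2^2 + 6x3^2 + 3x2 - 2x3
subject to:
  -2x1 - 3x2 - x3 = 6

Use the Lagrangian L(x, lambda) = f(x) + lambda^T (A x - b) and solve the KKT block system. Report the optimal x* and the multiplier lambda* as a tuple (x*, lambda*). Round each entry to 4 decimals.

Form the Lagrangian:
  L(x, lambda) = (1/2) x^T Q x + c^T x + lambda^T (A x - b)
Stationarity (grad_x L = 0): Q x + c + A^T lambda = 0.
Primal feasibility: A x = b.

This gives the KKT block system:
  [ Q   A^T ] [ x     ]   [-c ]
  [ A    0  ] [ lambda ] = [ b ]

Solving the linear system:
  x*      = (-0.3978, -1.698, -0.1104)
  lambda* = (-2.5287)
  f(x*)   = 5.1493

x* = (-0.3978, -1.698, -0.1104), lambda* = (-2.5287)


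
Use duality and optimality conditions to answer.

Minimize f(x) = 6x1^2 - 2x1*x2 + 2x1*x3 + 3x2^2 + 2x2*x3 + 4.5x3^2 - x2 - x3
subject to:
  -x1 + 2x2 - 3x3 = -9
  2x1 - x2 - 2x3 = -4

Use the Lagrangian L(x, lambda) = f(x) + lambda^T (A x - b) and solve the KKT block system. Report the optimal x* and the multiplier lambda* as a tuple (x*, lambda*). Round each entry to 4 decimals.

Form the Lagrangian:
  L(x, lambda) = (1/2) x^T Q x + c^T x + lambda^T (A x - b)
Stationarity (grad_x L = 0): Q x + c + A^T lambda = 0.
Primal feasibility: A x = b.

This gives the KKT block system:
  [ Q   A^T ] [ x     ]   [-c ]
  [ A    0  ] [ lambda ] = [ b ]

Solving the linear system:
  x*      = (-0.6462, -1.5956, 2.1516)
  lambda* = (3.4054, 1.8325)
  f(x*)   = 18.7111

x* = (-0.6462, -1.5956, 2.1516), lambda* = (3.4054, 1.8325)


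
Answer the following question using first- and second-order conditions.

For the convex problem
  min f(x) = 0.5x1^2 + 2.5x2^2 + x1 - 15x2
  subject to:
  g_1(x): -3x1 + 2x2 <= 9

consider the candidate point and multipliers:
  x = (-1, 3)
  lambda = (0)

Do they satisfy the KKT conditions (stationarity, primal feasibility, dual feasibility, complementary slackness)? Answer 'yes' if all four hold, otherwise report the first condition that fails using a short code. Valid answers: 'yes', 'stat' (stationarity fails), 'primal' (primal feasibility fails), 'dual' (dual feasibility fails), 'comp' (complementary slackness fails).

Gradient of f: grad f(x) = Q x + c = (0, 0)
Constraint values g_i(x) = a_i^T x - b_i:
  g_1((-1, 3)) = 0
Stationarity residual: grad f(x) + sum_i lambda_i a_i = (0, 0)
  -> stationarity OK
Primal feasibility (all g_i <= 0): OK
Dual feasibility (all lambda_i >= 0): OK
Complementary slackness (lambda_i * g_i(x) = 0 for all i): OK

Verdict: yes, KKT holds.

yes


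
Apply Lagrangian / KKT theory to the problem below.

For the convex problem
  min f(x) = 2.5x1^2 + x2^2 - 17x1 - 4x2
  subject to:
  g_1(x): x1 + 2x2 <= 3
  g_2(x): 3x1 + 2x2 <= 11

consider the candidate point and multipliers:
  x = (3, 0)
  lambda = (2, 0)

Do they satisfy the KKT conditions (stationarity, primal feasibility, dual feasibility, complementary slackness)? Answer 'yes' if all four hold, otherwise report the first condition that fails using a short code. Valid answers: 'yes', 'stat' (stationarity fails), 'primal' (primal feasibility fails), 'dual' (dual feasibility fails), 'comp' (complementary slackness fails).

Gradient of f: grad f(x) = Q x + c = (-2, -4)
Constraint values g_i(x) = a_i^T x - b_i:
  g_1((3, 0)) = 0
  g_2((3, 0)) = -2
Stationarity residual: grad f(x) + sum_i lambda_i a_i = (0, 0)
  -> stationarity OK
Primal feasibility (all g_i <= 0): OK
Dual feasibility (all lambda_i >= 0): OK
Complementary slackness (lambda_i * g_i(x) = 0 for all i): OK

Verdict: yes, KKT holds.

yes


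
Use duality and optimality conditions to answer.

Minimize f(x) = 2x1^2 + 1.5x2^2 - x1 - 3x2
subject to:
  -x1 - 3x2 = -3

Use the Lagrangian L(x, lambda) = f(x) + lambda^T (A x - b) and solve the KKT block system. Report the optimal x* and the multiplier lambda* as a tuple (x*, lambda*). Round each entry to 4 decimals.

Form the Lagrangian:
  L(x, lambda) = (1/2) x^T Q x + c^T x + lambda^T (A x - b)
Stationarity (grad_x L = 0): Q x + c + A^T lambda = 0.
Primal feasibility: A x = b.

This gives the KKT block system:
  [ Q   A^T ] [ x     ]   [-c ]
  [ A    0  ] [ lambda ] = [ b ]

Solving the linear system:
  x*      = (0.2308, 0.9231)
  lambda* = (-0.0769)
  f(x*)   = -1.6154

x* = (0.2308, 0.9231), lambda* = (-0.0769)


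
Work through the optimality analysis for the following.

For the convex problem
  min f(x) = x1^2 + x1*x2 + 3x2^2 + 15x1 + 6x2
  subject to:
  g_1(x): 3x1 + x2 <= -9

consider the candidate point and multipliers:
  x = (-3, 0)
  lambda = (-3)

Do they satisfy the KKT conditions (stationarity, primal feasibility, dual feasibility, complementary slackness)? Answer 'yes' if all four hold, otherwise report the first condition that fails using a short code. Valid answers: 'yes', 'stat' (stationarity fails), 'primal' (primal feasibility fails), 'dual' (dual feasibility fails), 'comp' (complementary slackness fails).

Gradient of f: grad f(x) = Q x + c = (9, 3)
Constraint values g_i(x) = a_i^T x - b_i:
  g_1((-3, 0)) = 0
Stationarity residual: grad f(x) + sum_i lambda_i a_i = (0, 0)
  -> stationarity OK
Primal feasibility (all g_i <= 0): OK
Dual feasibility (all lambda_i >= 0): FAILS
Complementary slackness (lambda_i * g_i(x) = 0 for all i): OK

Verdict: the first failing condition is dual_feasibility -> dual.

dual


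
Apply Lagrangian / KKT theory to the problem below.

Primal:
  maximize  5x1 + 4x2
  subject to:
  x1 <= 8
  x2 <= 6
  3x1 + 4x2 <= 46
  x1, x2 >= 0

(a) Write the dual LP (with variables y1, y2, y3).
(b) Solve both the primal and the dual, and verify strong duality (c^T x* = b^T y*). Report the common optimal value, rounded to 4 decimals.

The standard primal-dual pair for 'max c^T x s.t. A x <= b, x >= 0' is:
  Dual:  min b^T y  s.t.  A^T y >= c,  y >= 0.

So the dual LP is:
  minimize  8y1 + 6y2 + 46y3
  subject to:
    y1 + 3y3 >= 5
    y2 + 4y3 >= 4
    y1, y2, y3 >= 0

Solving the primal: x* = (8, 5.5).
  primal value c^T x* = 62.
Solving the dual: y* = (2, 0, 1).
  dual value b^T y* = 62.
Strong duality: c^T x* = b^T y*. Confirmed.

62


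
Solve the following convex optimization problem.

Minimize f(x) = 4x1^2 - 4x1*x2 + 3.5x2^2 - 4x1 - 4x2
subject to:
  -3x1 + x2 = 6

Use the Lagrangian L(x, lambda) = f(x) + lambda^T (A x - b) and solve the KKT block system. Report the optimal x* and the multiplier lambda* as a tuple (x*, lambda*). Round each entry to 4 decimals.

Form the Lagrangian:
  L(x, lambda) = (1/2) x^T Q x + c^T x + lambda^T (A x - b)
Stationarity (grad_x L = 0): Q x + c + A^T lambda = 0.
Primal feasibility: A x = b.

This gives the KKT block system:
  [ Q   A^T ] [ x     ]   [-c ]
  [ A    0  ] [ lambda ] = [ b ]

Solving the linear system:
  x*      = (-1.8298, 0.5106)
  lambda* = (-6.8936)
  f(x*)   = 23.3191

x* = (-1.8298, 0.5106), lambda* = (-6.8936)


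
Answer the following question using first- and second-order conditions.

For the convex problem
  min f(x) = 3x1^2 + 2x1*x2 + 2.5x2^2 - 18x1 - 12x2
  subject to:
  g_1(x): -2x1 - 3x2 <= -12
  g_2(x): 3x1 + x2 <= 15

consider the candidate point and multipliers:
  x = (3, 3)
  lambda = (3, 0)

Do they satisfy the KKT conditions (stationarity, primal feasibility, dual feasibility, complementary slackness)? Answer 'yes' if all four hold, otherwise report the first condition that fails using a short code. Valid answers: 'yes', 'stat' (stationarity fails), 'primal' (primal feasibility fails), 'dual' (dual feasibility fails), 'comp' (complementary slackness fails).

Gradient of f: grad f(x) = Q x + c = (6, 9)
Constraint values g_i(x) = a_i^T x - b_i:
  g_1((3, 3)) = -3
  g_2((3, 3)) = -3
Stationarity residual: grad f(x) + sum_i lambda_i a_i = (0, 0)
  -> stationarity OK
Primal feasibility (all g_i <= 0): OK
Dual feasibility (all lambda_i >= 0): OK
Complementary slackness (lambda_i * g_i(x) = 0 for all i): FAILS

Verdict: the first failing condition is complementary_slackness -> comp.

comp


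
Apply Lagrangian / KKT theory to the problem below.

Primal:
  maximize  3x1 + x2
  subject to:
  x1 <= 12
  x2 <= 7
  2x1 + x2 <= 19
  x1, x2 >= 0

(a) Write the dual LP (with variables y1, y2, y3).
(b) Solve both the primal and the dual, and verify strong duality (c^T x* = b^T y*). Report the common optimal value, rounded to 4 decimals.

The standard primal-dual pair for 'max c^T x s.t. A x <= b, x >= 0' is:
  Dual:  min b^T y  s.t.  A^T y >= c,  y >= 0.

So the dual LP is:
  minimize  12y1 + 7y2 + 19y3
  subject to:
    y1 + 2y3 >= 3
    y2 + y3 >= 1
    y1, y2, y3 >= 0

Solving the primal: x* = (9.5, 0).
  primal value c^T x* = 28.5.
Solving the dual: y* = (0, 0, 1.5).
  dual value b^T y* = 28.5.
Strong duality: c^T x* = b^T y*. Confirmed.

28.5


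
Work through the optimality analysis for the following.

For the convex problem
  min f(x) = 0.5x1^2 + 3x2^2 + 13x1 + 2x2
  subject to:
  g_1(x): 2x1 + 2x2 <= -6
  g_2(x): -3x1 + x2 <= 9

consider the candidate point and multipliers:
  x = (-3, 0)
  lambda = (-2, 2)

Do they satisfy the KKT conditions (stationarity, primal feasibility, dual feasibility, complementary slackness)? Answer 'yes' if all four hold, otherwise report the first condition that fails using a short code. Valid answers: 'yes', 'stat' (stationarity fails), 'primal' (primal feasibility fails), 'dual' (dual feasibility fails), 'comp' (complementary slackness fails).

Gradient of f: grad f(x) = Q x + c = (10, 2)
Constraint values g_i(x) = a_i^T x - b_i:
  g_1((-3, 0)) = 0
  g_2((-3, 0)) = 0
Stationarity residual: grad f(x) + sum_i lambda_i a_i = (0, 0)
  -> stationarity OK
Primal feasibility (all g_i <= 0): OK
Dual feasibility (all lambda_i >= 0): FAILS
Complementary slackness (lambda_i * g_i(x) = 0 for all i): OK

Verdict: the first failing condition is dual_feasibility -> dual.

dual


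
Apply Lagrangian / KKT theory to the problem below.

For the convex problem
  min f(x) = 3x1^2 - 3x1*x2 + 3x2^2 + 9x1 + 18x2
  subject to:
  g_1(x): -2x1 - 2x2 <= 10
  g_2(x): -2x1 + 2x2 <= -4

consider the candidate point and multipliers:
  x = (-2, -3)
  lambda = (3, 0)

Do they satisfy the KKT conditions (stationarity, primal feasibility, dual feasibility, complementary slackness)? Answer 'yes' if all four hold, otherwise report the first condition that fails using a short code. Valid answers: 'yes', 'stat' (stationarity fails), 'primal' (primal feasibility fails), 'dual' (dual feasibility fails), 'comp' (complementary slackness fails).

Gradient of f: grad f(x) = Q x + c = (6, 6)
Constraint values g_i(x) = a_i^T x - b_i:
  g_1((-2, -3)) = 0
  g_2((-2, -3)) = 2
Stationarity residual: grad f(x) + sum_i lambda_i a_i = (0, 0)
  -> stationarity OK
Primal feasibility (all g_i <= 0): FAILS
Dual feasibility (all lambda_i >= 0): OK
Complementary slackness (lambda_i * g_i(x) = 0 for all i): OK

Verdict: the first failing condition is primal_feasibility -> primal.

primal


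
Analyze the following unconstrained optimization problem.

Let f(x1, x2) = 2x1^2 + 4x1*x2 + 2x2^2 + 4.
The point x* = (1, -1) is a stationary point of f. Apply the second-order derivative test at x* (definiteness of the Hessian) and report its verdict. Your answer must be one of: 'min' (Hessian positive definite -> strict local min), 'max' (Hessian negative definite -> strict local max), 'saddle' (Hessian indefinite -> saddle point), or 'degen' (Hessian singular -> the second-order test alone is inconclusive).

Compute the Hessian H = grad^2 f:
  H = [[4, 4], [4, 4]]
Verify stationarity: grad f(x*) = H x* + g = (0, 0).
Eigenvalues of H: 0, 8.
H has a zero eigenvalue (singular; positive semidefinite but not definite), so H is neither positive definite, negative definite, nor indefinite. The second-order test alone is inconclusive -> degen.
(Indeed, f is constant along the null direction of H through x*, so x* is not a strict local extremum.)

degen


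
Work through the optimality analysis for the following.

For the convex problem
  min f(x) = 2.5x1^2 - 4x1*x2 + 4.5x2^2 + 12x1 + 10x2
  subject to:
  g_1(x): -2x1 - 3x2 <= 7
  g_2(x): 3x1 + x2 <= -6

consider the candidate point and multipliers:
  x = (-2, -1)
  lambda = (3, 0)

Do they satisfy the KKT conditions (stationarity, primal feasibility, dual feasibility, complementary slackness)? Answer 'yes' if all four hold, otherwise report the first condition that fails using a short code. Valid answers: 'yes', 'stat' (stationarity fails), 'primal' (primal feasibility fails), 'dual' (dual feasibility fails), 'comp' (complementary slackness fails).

Gradient of f: grad f(x) = Q x + c = (6, 9)
Constraint values g_i(x) = a_i^T x - b_i:
  g_1((-2, -1)) = 0
  g_2((-2, -1)) = -1
Stationarity residual: grad f(x) + sum_i lambda_i a_i = (0, 0)
  -> stationarity OK
Primal feasibility (all g_i <= 0): OK
Dual feasibility (all lambda_i >= 0): OK
Complementary slackness (lambda_i * g_i(x) = 0 for all i): OK

Verdict: yes, KKT holds.

yes


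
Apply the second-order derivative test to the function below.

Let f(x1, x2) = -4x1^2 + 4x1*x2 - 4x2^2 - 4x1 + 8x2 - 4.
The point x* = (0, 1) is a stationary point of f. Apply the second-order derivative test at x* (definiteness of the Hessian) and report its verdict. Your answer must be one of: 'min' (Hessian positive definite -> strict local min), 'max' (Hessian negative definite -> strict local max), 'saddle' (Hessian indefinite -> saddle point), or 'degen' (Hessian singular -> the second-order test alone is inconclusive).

Compute the Hessian H = grad^2 f:
  H = [[-8, 4], [4, -8]]
Verify stationarity: grad f(x*) = H x* + g = (0, 0).
Eigenvalues of H: -12, -4.
Both eigenvalues < 0, so H is negative definite -> x* is a strict local max.

max


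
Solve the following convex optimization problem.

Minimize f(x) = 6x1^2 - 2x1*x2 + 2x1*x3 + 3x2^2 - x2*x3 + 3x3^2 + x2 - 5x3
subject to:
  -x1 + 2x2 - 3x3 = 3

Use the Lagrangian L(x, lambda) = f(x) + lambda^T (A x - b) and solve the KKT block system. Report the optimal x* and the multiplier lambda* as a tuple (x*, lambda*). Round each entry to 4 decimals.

Form the Lagrangian:
  L(x, lambda) = (1/2) x^T Q x + c^T x + lambda^T (A x - b)
Stationarity (grad_x L = 0): Q x + c + A^T lambda = 0.
Primal feasibility: A x = b.

This gives the KKT block system:
  [ Q   A^T ] [ x     ]   [-c ]
  [ A    0  ] [ lambda ] = [ b ]

Solving the linear system:
  x*      = (-0.0415, 0.7178, -0.5076)
  lambda* = (-2.9488)
  f(x*)   = 6.0512

x* = (-0.0415, 0.7178, -0.5076), lambda* = (-2.9488)


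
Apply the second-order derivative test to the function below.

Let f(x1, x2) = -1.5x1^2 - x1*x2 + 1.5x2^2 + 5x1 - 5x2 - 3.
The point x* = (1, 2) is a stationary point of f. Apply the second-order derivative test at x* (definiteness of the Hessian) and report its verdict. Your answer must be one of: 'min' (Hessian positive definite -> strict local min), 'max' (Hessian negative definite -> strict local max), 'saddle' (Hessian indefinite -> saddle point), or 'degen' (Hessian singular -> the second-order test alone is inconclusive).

Compute the Hessian H = grad^2 f:
  H = [[-3, -1], [-1, 3]]
Verify stationarity: grad f(x*) = H x* + g = (0, 0).
Eigenvalues of H: -3.1623, 3.1623.
Eigenvalues have mixed signs, so H is indefinite -> x* is a saddle point.

saddle


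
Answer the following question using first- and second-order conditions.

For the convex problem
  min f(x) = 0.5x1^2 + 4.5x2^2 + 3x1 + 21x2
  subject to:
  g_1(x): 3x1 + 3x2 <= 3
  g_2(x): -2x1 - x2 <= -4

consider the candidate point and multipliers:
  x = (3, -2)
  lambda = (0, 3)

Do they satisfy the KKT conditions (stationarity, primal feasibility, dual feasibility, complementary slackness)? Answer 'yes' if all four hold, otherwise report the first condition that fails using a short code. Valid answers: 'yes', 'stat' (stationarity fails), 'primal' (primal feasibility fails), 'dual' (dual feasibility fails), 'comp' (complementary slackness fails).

Gradient of f: grad f(x) = Q x + c = (6, 3)
Constraint values g_i(x) = a_i^T x - b_i:
  g_1((3, -2)) = 0
  g_2((3, -2)) = 0
Stationarity residual: grad f(x) + sum_i lambda_i a_i = (0, 0)
  -> stationarity OK
Primal feasibility (all g_i <= 0): OK
Dual feasibility (all lambda_i >= 0): OK
Complementary slackness (lambda_i * g_i(x) = 0 for all i): OK

Verdict: yes, KKT holds.

yes


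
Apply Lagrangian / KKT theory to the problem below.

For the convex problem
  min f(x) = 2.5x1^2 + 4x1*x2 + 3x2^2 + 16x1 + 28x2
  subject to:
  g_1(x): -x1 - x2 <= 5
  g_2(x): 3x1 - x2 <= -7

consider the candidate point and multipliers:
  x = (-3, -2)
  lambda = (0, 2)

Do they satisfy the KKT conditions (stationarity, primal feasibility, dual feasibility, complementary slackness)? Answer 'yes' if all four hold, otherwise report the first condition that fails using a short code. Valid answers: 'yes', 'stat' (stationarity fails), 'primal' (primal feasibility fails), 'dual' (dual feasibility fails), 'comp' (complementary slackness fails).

Gradient of f: grad f(x) = Q x + c = (-7, 4)
Constraint values g_i(x) = a_i^T x - b_i:
  g_1((-3, -2)) = 0
  g_2((-3, -2)) = 0
Stationarity residual: grad f(x) + sum_i lambda_i a_i = (-1, 2)
  -> stationarity FAILS
Primal feasibility (all g_i <= 0): OK
Dual feasibility (all lambda_i >= 0): OK
Complementary slackness (lambda_i * g_i(x) = 0 for all i): OK

Verdict: the first failing condition is stationarity -> stat.

stat


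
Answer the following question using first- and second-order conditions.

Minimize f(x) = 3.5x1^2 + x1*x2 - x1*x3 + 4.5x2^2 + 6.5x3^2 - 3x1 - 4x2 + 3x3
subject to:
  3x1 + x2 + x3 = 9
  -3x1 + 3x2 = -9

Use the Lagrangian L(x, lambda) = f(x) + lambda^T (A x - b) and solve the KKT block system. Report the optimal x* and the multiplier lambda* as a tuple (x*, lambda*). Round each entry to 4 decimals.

Form the Lagrangian:
  L(x, lambda) = (1/2) x^T Q x + c^T x + lambda^T (A x - b)
Stationarity (grad_x L = 0): Q x + c + A^T lambda = 0.
Primal feasibility: A x = b.

This gives the KKT block system:
  [ Q   A^T ] [ x     ]   [-c ]
  [ A    0  ] [ lambda ] = [ b ]

Solving the linear system:
  x*      = (2.9274, -0.0726, 0.2906)
  lambda* = (-3.8504, 1.859)
  f(x*)   = 21.8825

x* = (2.9274, -0.0726, 0.2906), lambda* = (-3.8504, 1.859)


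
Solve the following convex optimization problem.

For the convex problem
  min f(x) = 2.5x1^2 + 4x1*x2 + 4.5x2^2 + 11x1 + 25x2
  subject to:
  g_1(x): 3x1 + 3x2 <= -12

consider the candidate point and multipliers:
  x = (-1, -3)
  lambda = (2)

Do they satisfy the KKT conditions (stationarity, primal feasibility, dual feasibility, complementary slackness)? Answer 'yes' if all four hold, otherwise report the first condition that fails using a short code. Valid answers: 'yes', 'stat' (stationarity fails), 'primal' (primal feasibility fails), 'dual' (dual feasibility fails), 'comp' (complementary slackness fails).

Gradient of f: grad f(x) = Q x + c = (-6, -6)
Constraint values g_i(x) = a_i^T x - b_i:
  g_1((-1, -3)) = 0
Stationarity residual: grad f(x) + sum_i lambda_i a_i = (0, 0)
  -> stationarity OK
Primal feasibility (all g_i <= 0): OK
Dual feasibility (all lambda_i >= 0): OK
Complementary slackness (lambda_i * g_i(x) = 0 for all i): OK

Verdict: yes, KKT holds.

yes


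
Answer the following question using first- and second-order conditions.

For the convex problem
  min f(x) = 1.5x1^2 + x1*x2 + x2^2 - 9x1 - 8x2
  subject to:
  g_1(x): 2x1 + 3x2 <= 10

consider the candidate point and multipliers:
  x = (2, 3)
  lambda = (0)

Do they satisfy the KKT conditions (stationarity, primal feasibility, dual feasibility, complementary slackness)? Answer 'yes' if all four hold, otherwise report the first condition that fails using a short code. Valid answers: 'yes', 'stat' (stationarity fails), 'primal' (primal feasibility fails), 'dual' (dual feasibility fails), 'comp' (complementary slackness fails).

Gradient of f: grad f(x) = Q x + c = (0, 0)
Constraint values g_i(x) = a_i^T x - b_i:
  g_1((2, 3)) = 3
Stationarity residual: grad f(x) + sum_i lambda_i a_i = (0, 0)
  -> stationarity OK
Primal feasibility (all g_i <= 0): FAILS
Dual feasibility (all lambda_i >= 0): OK
Complementary slackness (lambda_i * g_i(x) = 0 for all i): OK

Verdict: the first failing condition is primal_feasibility -> primal.

primal


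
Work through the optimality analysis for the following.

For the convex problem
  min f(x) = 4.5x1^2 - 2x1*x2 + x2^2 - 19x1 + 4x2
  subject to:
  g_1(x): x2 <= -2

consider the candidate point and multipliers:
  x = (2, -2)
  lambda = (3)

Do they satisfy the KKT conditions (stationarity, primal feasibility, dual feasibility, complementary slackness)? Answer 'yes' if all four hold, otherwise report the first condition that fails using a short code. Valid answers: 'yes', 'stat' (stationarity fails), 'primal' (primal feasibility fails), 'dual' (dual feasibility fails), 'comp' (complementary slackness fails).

Gradient of f: grad f(x) = Q x + c = (3, -4)
Constraint values g_i(x) = a_i^T x - b_i:
  g_1((2, -2)) = 0
Stationarity residual: grad f(x) + sum_i lambda_i a_i = (3, -1)
  -> stationarity FAILS
Primal feasibility (all g_i <= 0): OK
Dual feasibility (all lambda_i >= 0): OK
Complementary slackness (lambda_i * g_i(x) = 0 for all i): OK

Verdict: the first failing condition is stationarity -> stat.

stat


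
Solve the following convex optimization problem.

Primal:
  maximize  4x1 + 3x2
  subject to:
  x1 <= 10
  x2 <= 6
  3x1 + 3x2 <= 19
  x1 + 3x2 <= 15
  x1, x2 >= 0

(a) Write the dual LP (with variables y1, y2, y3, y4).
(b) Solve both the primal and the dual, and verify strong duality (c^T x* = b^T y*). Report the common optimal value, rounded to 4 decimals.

The standard primal-dual pair for 'max c^T x s.t. A x <= b, x >= 0' is:
  Dual:  min b^T y  s.t.  A^T y >= c,  y >= 0.

So the dual LP is:
  minimize  10y1 + 6y2 + 19y3 + 15y4
  subject to:
    y1 + 3y3 + y4 >= 4
    y2 + 3y3 + 3y4 >= 3
    y1, y2, y3, y4 >= 0

Solving the primal: x* = (6.3333, 0).
  primal value c^T x* = 25.3333.
Solving the dual: y* = (0, 0, 1.3333, 0).
  dual value b^T y* = 25.3333.
Strong duality: c^T x* = b^T y*. Confirmed.

25.3333


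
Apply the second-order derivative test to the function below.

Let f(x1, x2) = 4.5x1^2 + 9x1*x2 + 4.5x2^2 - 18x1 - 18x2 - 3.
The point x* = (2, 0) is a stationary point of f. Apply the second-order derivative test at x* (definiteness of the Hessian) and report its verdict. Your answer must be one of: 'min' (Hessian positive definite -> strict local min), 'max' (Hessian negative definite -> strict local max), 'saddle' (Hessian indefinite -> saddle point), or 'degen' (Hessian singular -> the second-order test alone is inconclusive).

Compute the Hessian H = grad^2 f:
  H = [[9, 9], [9, 9]]
Verify stationarity: grad f(x*) = H x* + g = (0, 0).
Eigenvalues of H: 0, 18.
H has a zero eigenvalue (singular; positive semidefinite but not definite), so H is neither positive definite, negative definite, nor indefinite. The second-order test alone is inconclusive -> degen.
(Indeed, f is constant along the null direction of H through x*, so x* is not a strict local extremum.)

degen


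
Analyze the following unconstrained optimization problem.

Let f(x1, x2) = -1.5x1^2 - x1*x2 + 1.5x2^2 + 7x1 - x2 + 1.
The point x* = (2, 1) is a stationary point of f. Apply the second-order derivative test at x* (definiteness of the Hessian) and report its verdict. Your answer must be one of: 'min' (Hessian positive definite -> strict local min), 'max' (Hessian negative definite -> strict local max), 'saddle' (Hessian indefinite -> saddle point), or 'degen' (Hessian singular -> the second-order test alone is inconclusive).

Compute the Hessian H = grad^2 f:
  H = [[-3, -1], [-1, 3]]
Verify stationarity: grad f(x*) = H x* + g = (0, 0).
Eigenvalues of H: -3.1623, 3.1623.
Eigenvalues have mixed signs, so H is indefinite -> x* is a saddle point.

saddle


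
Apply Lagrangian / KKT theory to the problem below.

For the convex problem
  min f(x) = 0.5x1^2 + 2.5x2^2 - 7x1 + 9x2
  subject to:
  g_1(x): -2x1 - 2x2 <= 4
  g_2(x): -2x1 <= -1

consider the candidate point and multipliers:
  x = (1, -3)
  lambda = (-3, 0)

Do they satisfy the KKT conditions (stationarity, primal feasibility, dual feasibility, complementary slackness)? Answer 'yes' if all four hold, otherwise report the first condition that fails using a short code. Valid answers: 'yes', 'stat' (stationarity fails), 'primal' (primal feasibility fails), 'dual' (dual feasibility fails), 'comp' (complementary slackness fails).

Gradient of f: grad f(x) = Q x + c = (-6, -6)
Constraint values g_i(x) = a_i^T x - b_i:
  g_1((1, -3)) = 0
  g_2((1, -3)) = -1
Stationarity residual: grad f(x) + sum_i lambda_i a_i = (0, 0)
  -> stationarity OK
Primal feasibility (all g_i <= 0): OK
Dual feasibility (all lambda_i >= 0): FAILS
Complementary slackness (lambda_i * g_i(x) = 0 for all i): OK

Verdict: the first failing condition is dual_feasibility -> dual.

dual


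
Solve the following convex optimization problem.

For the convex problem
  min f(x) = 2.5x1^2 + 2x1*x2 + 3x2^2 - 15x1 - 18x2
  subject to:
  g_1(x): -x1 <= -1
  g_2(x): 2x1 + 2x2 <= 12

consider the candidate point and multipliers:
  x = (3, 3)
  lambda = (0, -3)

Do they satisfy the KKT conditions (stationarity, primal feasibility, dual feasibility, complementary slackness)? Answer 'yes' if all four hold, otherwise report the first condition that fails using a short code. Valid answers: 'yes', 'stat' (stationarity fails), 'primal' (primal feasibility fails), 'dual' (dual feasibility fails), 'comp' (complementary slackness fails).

Gradient of f: grad f(x) = Q x + c = (6, 6)
Constraint values g_i(x) = a_i^T x - b_i:
  g_1((3, 3)) = -2
  g_2((3, 3)) = 0
Stationarity residual: grad f(x) + sum_i lambda_i a_i = (0, 0)
  -> stationarity OK
Primal feasibility (all g_i <= 0): OK
Dual feasibility (all lambda_i >= 0): FAILS
Complementary slackness (lambda_i * g_i(x) = 0 for all i): OK

Verdict: the first failing condition is dual_feasibility -> dual.

dual


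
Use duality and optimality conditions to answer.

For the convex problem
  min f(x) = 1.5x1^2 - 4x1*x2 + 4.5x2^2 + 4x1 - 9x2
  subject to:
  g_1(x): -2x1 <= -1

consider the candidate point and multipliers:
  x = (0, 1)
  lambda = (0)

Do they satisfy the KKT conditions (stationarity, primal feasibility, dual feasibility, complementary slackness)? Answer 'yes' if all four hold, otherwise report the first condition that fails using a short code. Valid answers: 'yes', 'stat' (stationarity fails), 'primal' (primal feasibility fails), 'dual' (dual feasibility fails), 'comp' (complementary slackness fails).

Gradient of f: grad f(x) = Q x + c = (0, 0)
Constraint values g_i(x) = a_i^T x - b_i:
  g_1((0, 1)) = 1
Stationarity residual: grad f(x) + sum_i lambda_i a_i = (0, 0)
  -> stationarity OK
Primal feasibility (all g_i <= 0): FAILS
Dual feasibility (all lambda_i >= 0): OK
Complementary slackness (lambda_i * g_i(x) = 0 for all i): OK

Verdict: the first failing condition is primal_feasibility -> primal.

primal


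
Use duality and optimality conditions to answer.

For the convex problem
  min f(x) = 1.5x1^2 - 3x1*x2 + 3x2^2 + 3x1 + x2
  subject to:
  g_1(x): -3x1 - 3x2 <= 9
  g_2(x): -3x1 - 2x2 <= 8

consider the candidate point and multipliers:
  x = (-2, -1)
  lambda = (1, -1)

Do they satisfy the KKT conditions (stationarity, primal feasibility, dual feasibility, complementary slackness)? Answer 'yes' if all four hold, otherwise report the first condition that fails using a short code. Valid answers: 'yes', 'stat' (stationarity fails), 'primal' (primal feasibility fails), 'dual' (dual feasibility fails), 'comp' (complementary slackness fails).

Gradient of f: grad f(x) = Q x + c = (0, 1)
Constraint values g_i(x) = a_i^T x - b_i:
  g_1((-2, -1)) = 0
  g_2((-2, -1)) = 0
Stationarity residual: grad f(x) + sum_i lambda_i a_i = (0, 0)
  -> stationarity OK
Primal feasibility (all g_i <= 0): OK
Dual feasibility (all lambda_i >= 0): FAILS
Complementary slackness (lambda_i * g_i(x) = 0 for all i): OK

Verdict: the first failing condition is dual_feasibility -> dual.

dual


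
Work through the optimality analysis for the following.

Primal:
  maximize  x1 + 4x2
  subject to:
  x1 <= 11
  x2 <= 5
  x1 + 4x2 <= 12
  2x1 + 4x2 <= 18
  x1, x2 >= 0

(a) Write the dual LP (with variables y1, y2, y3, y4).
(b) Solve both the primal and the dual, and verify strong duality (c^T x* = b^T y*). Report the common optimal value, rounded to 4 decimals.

The standard primal-dual pair for 'max c^T x s.t. A x <= b, x >= 0' is:
  Dual:  min b^T y  s.t.  A^T y >= c,  y >= 0.

So the dual LP is:
  minimize  11y1 + 5y2 + 12y3 + 18y4
  subject to:
    y1 + y3 + 2y4 >= 1
    y2 + 4y3 + 4y4 >= 4
    y1, y2, y3, y4 >= 0

Solving the primal: x* = (6, 1.5).
  primal value c^T x* = 12.
Solving the dual: y* = (0, 0, 1, 0).
  dual value b^T y* = 12.
Strong duality: c^T x* = b^T y*. Confirmed.

12


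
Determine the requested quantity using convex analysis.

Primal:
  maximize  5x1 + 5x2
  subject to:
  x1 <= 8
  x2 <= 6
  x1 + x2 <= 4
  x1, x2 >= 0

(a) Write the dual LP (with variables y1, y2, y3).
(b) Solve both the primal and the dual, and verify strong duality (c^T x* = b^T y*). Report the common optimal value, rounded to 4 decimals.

The standard primal-dual pair for 'max c^T x s.t. A x <= b, x >= 0' is:
  Dual:  min b^T y  s.t.  A^T y >= c,  y >= 0.

So the dual LP is:
  minimize  8y1 + 6y2 + 4y3
  subject to:
    y1 + y3 >= 5
    y2 + y3 >= 5
    y1, y2, y3 >= 0

Solving the primal: x* = (4, 0).
  primal value c^T x* = 20.
Solving the dual: y* = (0, 0, 5).
  dual value b^T y* = 20.
Strong duality: c^T x* = b^T y*. Confirmed.

20


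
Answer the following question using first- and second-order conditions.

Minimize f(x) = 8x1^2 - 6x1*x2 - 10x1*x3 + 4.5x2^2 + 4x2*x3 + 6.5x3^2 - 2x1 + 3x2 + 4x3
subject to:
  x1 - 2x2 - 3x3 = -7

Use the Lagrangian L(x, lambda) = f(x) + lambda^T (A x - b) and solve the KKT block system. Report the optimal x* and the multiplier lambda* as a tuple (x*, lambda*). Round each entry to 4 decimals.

Form the Lagrangian:
  L(x, lambda) = (1/2) x^T Q x + c^T x + lambda^T (A x - b)
Stationarity (grad_x L = 0): Q x + c + A^T lambda = 0.
Primal feasibility: A x = b.

This gives the KKT block system:
  [ Q   A^T ] [ x     ]   [-c ]
  [ A    0  ] [ lambda ] = [ b ]

Solving the linear system:
  x*      = (1.3916, 1.2486, 1.9648)
  lambda* = (6.8735)
  f(x*)   = 28.4681

x* = (1.3916, 1.2486, 1.9648), lambda* = (6.8735)


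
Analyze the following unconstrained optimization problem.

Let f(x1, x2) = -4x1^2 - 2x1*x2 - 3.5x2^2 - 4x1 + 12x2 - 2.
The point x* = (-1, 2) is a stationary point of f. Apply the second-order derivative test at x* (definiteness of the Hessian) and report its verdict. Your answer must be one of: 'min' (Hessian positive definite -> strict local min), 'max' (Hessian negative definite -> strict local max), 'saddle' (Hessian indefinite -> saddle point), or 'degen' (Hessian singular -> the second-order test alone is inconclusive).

Compute the Hessian H = grad^2 f:
  H = [[-8, -2], [-2, -7]]
Verify stationarity: grad f(x*) = H x* + g = (0, 0).
Eigenvalues of H: -9.5616, -5.4384.
Both eigenvalues < 0, so H is negative definite -> x* is a strict local max.

max


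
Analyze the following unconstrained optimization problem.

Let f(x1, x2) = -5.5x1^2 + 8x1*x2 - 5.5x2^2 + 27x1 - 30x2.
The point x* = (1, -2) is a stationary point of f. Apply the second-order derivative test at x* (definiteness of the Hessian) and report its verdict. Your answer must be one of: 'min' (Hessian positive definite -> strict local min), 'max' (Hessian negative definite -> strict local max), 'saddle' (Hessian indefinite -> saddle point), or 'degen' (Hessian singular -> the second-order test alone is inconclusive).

Compute the Hessian H = grad^2 f:
  H = [[-11, 8], [8, -11]]
Verify stationarity: grad f(x*) = H x* + g = (0, 0).
Eigenvalues of H: -19, -3.
Both eigenvalues < 0, so H is negative definite -> x* is a strict local max.

max


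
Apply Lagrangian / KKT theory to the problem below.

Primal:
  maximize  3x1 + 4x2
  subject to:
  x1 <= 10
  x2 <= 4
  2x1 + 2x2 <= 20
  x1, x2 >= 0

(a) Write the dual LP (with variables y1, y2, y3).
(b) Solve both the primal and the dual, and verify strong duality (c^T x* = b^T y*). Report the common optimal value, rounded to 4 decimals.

The standard primal-dual pair for 'max c^T x s.t. A x <= b, x >= 0' is:
  Dual:  min b^T y  s.t.  A^T y >= c,  y >= 0.

So the dual LP is:
  minimize  10y1 + 4y2 + 20y3
  subject to:
    y1 + 2y3 >= 3
    y2 + 2y3 >= 4
    y1, y2, y3 >= 0

Solving the primal: x* = (6, 4).
  primal value c^T x* = 34.
Solving the dual: y* = (0, 1, 1.5).
  dual value b^T y* = 34.
Strong duality: c^T x* = b^T y*. Confirmed.

34


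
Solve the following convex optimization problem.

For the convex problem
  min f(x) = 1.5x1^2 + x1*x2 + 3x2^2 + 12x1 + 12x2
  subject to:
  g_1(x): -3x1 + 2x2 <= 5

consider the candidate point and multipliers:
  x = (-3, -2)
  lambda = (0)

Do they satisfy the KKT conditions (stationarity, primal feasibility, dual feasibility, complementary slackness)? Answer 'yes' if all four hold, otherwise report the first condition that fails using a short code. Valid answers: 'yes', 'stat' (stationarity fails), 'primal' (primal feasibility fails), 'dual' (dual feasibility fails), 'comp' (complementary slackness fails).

Gradient of f: grad f(x) = Q x + c = (1, -3)
Constraint values g_i(x) = a_i^T x - b_i:
  g_1((-3, -2)) = 0
Stationarity residual: grad f(x) + sum_i lambda_i a_i = (1, -3)
  -> stationarity FAILS
Primal feasibility (all g_i <= 0): OK
Dual feasibility (all lambda_i >= 0): OK
Complementary slackness (lambda_i * g_i(x) = 0 for all i): OK

Verdict: the first failing condition is stationarity -> stat.

stat


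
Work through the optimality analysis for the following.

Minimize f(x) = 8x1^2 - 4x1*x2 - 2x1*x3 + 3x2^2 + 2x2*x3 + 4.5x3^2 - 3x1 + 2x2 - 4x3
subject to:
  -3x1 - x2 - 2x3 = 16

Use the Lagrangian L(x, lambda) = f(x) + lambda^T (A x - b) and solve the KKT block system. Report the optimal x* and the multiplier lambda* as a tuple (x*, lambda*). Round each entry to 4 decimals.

Form the Lagrangian:
  L(x, lambda) = (1/2) x^T Q x + c^T x + lambda^T (A x - b)
Stationarity (grad_x L = 0): Q x + c + A^T lambda = 0.
Primal feasibility: A x = b.

This gives the KKT block system:
  [ Q   A^T ] [ x     ]   [-c ]
  [ A    0  ] [ lambda ] = [ b ]

Solving the linear system:
  x*      = (-2.944, -3.4867, -1.8406)
  lambda* = (-10.8254)
  f(x*)   = 91.2139

x* = (-2.944, -3.4867, -1.8406), lambda* = (-10.8254)


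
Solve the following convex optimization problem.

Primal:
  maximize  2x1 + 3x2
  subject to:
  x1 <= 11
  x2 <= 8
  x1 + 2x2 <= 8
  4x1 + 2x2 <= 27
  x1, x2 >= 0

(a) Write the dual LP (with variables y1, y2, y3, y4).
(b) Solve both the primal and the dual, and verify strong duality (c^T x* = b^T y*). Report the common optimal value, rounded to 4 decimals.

The standard primal-dual pair for 'max c^T x s.t. A x <= b, x >= 0' is:
  Dual:  min b^T y  s.t.  A^T y >= c,  y >= 0.

So the dual LP is:
  minimize  11y1 + 8y2 + 8y3 + 27y4
  subject to:
    y1 + y3 + 4y4 >= 2
    y2 + 2y3 + 2y4 >= 3
    y1, y2, y3, y4 >= 0

Solving the primal: x* = (6.3333, 0.8333).
  primal value c^T x* = 15.1667.
Solving the dual: y* = (0, 0, 1.3333, 0.1667).
  dual value b^T y* = 15.1667.
Strong duality: c^T x* = b^T y*. Confirmed.

15.1667


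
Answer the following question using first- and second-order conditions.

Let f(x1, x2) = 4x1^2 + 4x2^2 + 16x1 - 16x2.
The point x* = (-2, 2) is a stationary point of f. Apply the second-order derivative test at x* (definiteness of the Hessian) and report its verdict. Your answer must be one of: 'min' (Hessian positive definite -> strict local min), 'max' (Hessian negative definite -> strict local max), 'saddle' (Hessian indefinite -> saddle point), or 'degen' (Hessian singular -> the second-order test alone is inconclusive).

Compute the Hessian H = grad^2 f:
  H = [[8, 0], [0, 8]]
Verify stationarity: grad f(x*) = H x* + g = (0, 0).
Eigenvalues of H: 8, 8.
Both eigenvalues > 0, so H is positive definite -> x* is a strict local min.

min


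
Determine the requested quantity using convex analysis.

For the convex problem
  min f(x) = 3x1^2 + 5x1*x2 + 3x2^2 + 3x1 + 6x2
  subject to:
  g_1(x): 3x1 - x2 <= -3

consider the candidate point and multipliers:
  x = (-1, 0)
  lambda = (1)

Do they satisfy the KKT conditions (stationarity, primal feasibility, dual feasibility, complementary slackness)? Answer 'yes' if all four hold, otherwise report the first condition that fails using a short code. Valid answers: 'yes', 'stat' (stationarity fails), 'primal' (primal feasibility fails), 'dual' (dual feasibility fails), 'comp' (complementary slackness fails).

Gradient of f: grad f(x) = Q x + c = (-3, 1)
Constraint values g_i(x) = a_i^T x - b_i:
  g_1((-1, 0)) = 0
Stationarity residual: grad f(x) + sum_i lambda_i a_i = (0, 0)
  -> stationarity OK
Primal feasibility (all g_i <= 0): OK
Dual feasibility (all lambda_i >= 0): OK
Complementary slackness (lambda_i * g_i(x) = 0 for all i): OK

Verdict: yes, KKT holds.

yes


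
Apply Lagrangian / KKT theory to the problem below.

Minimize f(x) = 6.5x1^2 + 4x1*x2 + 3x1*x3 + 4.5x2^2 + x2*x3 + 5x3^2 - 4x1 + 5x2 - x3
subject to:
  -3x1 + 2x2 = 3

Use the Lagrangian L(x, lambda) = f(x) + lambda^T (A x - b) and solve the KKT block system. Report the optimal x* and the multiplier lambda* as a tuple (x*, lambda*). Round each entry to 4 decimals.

Form the Lagrangian:
  L(x, lambda) = (1/2) x^T Q x + c^T x + lambda^T (A x - b)
Stationarity (grad_x L = 0): Q x + c + A^T lambda = 0.
Primal feasibility: A x = b.

This gives the KKT block system:
  [ Q   A^T ] [ x     ]   [-c ]
  [ A    0  ] [ lambda ] = [ b ]

Solving the linear system:
  x*      = (-0.6831, 0.4754, 0.2574)
  lambda* = (-3.402)
  f(x*)   = 7.5289

x* = (-0.6831, 0.4754, 0.2574), lambda* = (-3.402)


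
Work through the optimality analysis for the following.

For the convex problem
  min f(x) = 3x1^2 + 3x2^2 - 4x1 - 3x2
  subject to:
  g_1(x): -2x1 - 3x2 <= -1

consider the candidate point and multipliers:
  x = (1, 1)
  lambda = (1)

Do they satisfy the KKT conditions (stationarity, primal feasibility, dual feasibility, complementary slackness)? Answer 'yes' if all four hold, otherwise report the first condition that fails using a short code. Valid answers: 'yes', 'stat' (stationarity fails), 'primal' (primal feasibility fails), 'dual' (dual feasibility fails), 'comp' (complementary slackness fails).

Gradient of f: grad f(x) = Q x + c = (2, 3)
Constraint values g_i(x) = a_i^T x - b_i:
  g_1((1, 1)) = -4
Stationarity residual: grad f(x) + sum_i lambda_i a_i = (0, 0)
  -> stationarity OK
Primal feasibility (all g_i <= 0): OK
Dual feasibility (all lambda_i >= 0): OK
Complementary slackness (lambda_i * g_i(x) = 0 for all i): FAILS

Verdict: the first failing condition is complementary_slackness -> comp.

comp
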